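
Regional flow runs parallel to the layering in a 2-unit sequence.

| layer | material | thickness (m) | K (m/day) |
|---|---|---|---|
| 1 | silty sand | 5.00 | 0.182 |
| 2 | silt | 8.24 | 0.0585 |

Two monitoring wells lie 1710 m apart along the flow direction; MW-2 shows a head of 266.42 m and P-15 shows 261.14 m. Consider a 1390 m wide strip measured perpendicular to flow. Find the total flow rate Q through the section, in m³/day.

5.97

Flow is parallel to layering, so each bed carries its own Darcy discharge and the transmissivities add.
Σ(K_i·b_i) = 0.182×5.00 + 0.0585×8.24 = 1.392 m²/day.
Hydraulic gradient i = (266.42 − 261.14) / 1710 = 5.28 / 1710 = 0.003088.
Q = Σ(K_i·b_i) · W · i = 1.392 × 1390 × 0.003088 = 5.975 m³/day.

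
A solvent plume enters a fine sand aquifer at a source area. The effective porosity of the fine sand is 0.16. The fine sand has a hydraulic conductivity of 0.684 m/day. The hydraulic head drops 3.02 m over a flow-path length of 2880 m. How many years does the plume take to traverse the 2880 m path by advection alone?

1760

Hydraulic gradient i = Δh / L = 3.02 / 2880 = 0.001049.
Darcy flux q = K · i = 0.6840 × 0.001049 = 0.0007173 m/day.
Seepage velocity v = q / n_e = 0.0007173 / 0.16 = 0.004483 m/day.
Travel time t = L / v = 2880 / 0.004483 = 6.425e+05 days = 1759 years.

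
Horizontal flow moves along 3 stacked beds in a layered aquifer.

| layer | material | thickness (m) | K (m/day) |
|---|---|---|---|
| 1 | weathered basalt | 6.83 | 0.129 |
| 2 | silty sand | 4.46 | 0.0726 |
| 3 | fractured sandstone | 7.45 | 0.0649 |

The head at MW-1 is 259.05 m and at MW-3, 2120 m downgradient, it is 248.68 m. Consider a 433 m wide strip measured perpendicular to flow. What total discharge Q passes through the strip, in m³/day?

3.58

Flow is parallel to layering, so each bed carries its own Darcy discharge and the transmissivities add.
Σ(K_i·b_i) = 0.129×6.83 + 0.0726×4.46 + 0.0649×7.45 = 1.688 m²/day.
Hydraulic gradient i = (259.05 − 248.68) / 2120 = 10.37 / 2120 = 0.004892.
Q = Σ(K_i·b_i) · W · i = 1.688 × 433 × 0.004892 = 3.576 m³/day.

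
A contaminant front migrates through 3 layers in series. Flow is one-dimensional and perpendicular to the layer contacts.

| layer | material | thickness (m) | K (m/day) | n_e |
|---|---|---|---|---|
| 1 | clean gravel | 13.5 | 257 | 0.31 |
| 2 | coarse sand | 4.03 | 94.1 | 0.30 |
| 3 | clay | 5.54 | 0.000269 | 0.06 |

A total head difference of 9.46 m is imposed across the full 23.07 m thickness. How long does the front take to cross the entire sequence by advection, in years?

With flow normal to the layers, continuity requires the same specific discharge q through every layer.
Σ(b_i/K_i) = 13.5/257 + 4.03/94.1 + 5.54/0.000269 = 20595 d.
q = Δh / Σ(b_i/K_i) = 9.46 / 20595 = 0.0004593 m/day.
In each layer the seepage velocity is v_i = q/n_i, so the layer transit time is t_i = b_i·n_i / q:
  layer 1 (clean gravel): t_1 = 13.5 × 0.31 / 0.0004593 = 9111 d
  layer 2 (coarse sand): t_2 = 4.03 × 0.30 / 0.0004593 = 2632 d
  layer 3 (clay): t_3 = 5.54 × 0.06 / 0.0004593 = 723.7 d
Total t = Σ t_i = 12467 days = 34.13 years.

34.1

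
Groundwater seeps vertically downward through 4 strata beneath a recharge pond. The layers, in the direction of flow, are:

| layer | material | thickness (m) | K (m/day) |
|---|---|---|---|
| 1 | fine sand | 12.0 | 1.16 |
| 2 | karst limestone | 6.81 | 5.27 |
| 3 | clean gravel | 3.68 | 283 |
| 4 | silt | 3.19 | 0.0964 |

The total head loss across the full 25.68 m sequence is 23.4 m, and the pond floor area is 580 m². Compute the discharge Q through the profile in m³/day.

Flow is perpendicular to layering, so the layers act in series and the equivalent K is the thickness-weighted harmonic mean.
Total thickness L = 12.0 + 6.81 + 3.68 + 3.19 = 25.68 m.
Σ(b_i/K_i) = 12.0/1.16 + 6.81/5.27 + 3.68/283 + 3.19/0.0964 = 44.74 d.
K_eq = L / Σ(b_i/K_i) = 25.68 / 44.74 = 0.5740 m/day.
Q = K_eq · A · (Δh/L) = 0.5740 × 580 × (23.4/25.68) = 303.3 m³/day.

303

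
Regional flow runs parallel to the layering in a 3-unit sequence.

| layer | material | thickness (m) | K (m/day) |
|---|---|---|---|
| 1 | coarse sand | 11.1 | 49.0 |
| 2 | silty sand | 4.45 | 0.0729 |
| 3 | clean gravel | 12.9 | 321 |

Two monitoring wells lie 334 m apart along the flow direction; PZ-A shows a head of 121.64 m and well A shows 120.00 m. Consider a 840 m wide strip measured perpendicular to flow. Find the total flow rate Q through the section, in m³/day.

19300

Flow is parallel to layering, so each bed carries its own Darcy discharge and the transmissivities add.
Σ(K_i·b_i) = 49.0×11.1 + 0.0729×4.45 + 321×12.9 = 4685 m²/day.
Hydraulic gradient i = (121.64 − 120.00) / 334 = 1.64 / 334 = 0.004910.
Q = Σ(K_i·b_i) · W · i = 4685 × 840 × 0.004910 = 19324 m³/day.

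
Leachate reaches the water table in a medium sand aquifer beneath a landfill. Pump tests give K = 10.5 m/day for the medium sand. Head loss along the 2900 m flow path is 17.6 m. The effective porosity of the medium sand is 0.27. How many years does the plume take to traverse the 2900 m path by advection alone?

Hydraulic gradient i = Δh / L = 17.6 / 2900 = 0.006069.
Darcy flux q = K · i = 10.50 × 0.006069 = 0.06372 m/day.
Seepage velocity v = q / n_e = 0.06372 / 0.27 = 0.2360 m/day.
Travel time t = L / v = 2900 / 0.2360 = 12287 days = 33.64 years.

33.6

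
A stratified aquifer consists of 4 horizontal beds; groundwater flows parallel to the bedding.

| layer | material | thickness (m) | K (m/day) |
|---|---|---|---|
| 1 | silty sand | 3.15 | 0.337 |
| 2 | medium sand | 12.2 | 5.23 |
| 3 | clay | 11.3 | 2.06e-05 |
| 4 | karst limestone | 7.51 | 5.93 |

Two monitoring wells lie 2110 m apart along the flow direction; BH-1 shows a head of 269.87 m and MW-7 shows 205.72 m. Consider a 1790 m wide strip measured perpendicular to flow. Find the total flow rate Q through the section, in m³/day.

5950

Flow is parallel to layering, so each bed carries its own Darcy discharge and the transmissivities add.
Σ(K_i·b_i) = 0.337×3.15 + 5.23×12.2 + 2.06e-05×11.3 + 5.93×7.51 = 109.4 m²/day.
Hydraulic gradient i = (269.87 − 205.72) / 2110 = 64.15 / 2110 = 0.03040.
Q = Σ(K_i·b_i) · W · i = 109.4 × 1790 × 0.03040 = 5954 m³/day.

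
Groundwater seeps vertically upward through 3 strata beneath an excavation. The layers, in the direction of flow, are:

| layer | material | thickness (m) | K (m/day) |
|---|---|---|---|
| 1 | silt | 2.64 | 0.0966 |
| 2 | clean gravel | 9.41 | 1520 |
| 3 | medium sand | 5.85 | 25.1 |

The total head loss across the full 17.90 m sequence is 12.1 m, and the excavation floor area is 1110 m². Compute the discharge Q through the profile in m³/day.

487

Flow is perpendicular to layering, so the layers act in series and the equivalent K is the thickness-weighted harmonic mean.
Total thickness L = 2.64 + 9.41 + 5.85 = 17.90 m.
Σ(b_i/K_i) = 2.64/0.0966 + 9.41/1520 + 5.85/25.1 = 27.57 d.
K_eq = L / Σ(b_i/K_i) = 17.90 / 27.57 = 0.6493 m/day.
Q = K_eq · A · (Δh/L) = 0.6493 × 1110 × (12.1/17.90) = 487.2 m³/day.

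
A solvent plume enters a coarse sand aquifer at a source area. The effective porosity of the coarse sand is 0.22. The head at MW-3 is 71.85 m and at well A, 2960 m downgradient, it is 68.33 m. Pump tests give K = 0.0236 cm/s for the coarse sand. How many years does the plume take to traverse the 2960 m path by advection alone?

Convert K: 0.0236 cm/s × 864 = 20.39 m/day.
Hydraulic gradient i = (71.85 − 68.33) / 2960 = 3.52 / 2960 = 0.001189.
Darcy flux q = K · i = 20.39 × 0.001189 = 0.02425 m/day.
Seepage velocity v = q / n_e = 0.02425 / 0.22 = 0.1102 m/day.
Travel time t = L / v = 2960 / 0.1102 = 26856 days = 73.53 years.

73.5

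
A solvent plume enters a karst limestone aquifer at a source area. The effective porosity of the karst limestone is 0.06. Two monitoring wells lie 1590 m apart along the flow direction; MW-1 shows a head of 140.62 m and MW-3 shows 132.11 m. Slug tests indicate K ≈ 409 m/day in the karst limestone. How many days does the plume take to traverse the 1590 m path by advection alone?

Hydraulic gradient i = (140.62 − 132.11) / 1590 = 8.51 / 1590 = 0.005352.
Darcy flux q = K · i = 409.0 × 0.005352 = 2.189 m/day.
Seepage velocity v = q / n_e = 2.189 / 0.06 = 36.48 m/day.
Travel time t = L / v = 1590 / 36.48 = 43.58 days.

43.6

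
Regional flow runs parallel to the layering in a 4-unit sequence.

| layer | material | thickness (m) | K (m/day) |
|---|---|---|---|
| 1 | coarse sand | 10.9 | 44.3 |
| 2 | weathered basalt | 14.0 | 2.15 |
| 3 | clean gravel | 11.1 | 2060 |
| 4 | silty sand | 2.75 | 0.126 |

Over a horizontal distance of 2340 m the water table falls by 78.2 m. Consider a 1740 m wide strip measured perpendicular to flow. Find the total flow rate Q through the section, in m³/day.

Flow is parallel to layering, so each bed carries its own Darcy discharge and the transmissivities add.
Σ(K_i·b_i) = 44.3×10.9 + 2.15×14.0 + 2060×11.1 + 0.126×2.75 = 23379 m²/day.
Hydraulic gradient i = Δh / L = 78.2 / 2340 = 0.03342.
Q = Σ(K_i·b_i) · W · i = 23379 × 1740 × 0.03342 = 1.359e+06 m³/day.

1.36e+06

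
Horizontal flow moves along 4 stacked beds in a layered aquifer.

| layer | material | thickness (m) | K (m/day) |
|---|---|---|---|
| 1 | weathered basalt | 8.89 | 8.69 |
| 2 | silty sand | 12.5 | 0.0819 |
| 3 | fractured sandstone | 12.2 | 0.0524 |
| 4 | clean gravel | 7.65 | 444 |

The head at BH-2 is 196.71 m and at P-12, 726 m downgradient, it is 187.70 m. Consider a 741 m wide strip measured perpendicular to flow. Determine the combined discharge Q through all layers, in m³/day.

32000

Flow is parallel to layering, so each bed carries its own Darcy discharge and the transmissivities add.
Σ(K_i·b_i) = 8.69×8.89 + 0.0819×12.5 + 0.0524×12.2 + 444×7.65 = 3476 m²/day.
Hydraulic gradient i = (196.71 − 187.70) / 726 = 9.01 / 726 = 0.01241.
Q = Σ(K_i·b_i) · W · i = 3476 × 741 × 0.01241 = 31961 m³/day.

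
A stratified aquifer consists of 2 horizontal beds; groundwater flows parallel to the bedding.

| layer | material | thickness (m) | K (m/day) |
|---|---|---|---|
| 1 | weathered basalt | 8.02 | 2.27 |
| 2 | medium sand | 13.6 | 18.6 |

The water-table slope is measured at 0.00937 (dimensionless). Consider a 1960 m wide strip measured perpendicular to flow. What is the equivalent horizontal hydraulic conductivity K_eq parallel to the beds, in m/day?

12.5

Flow is parallel to layering, so each bed carries its own Darcy discharge and the transmissivities add.
Σ(K_i·b_i) = 2.27×8.02 + 18.6×13.6 = 271.2 m²/day.
Total thickness b = 21.62 m, so K_eq = Σ(K_i·b_i)/b = 12.54 m/day.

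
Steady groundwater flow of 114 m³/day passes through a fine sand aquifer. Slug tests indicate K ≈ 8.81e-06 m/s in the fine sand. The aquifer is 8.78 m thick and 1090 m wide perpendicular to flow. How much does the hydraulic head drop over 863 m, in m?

Convert K: 8.81e-06 m/s × 86400 = 0.7612 m/day.
Cross-sectional area A = 1090 × 8.78 = 9570 m².
From Q = K·A·i, i = Q / (K·A) = 114 / (0.7612 × 9570) = 0.01565.
Head loss Δh = i · L = 0.01565 × 863 = 13.51 m.

13.5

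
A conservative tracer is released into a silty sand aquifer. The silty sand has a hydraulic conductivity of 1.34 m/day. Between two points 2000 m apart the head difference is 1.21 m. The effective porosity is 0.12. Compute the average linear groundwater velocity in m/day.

0.00676

Hydraulic gradient i = Δh / L = 1.21 / 2000 = 0.0006050.
Darcy flux q = K · i = 1.340 × 0.0006050 = 0.0008107 m/day.
Seepage velocity v = q / n_e = 0.0008107 / 0.12 = 0.006756 m/day.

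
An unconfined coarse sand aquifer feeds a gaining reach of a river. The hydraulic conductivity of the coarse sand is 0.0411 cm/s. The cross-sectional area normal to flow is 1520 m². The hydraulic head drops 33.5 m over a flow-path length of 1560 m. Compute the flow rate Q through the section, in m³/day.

Convert K: 0.0411 cm/s × 864 = 35.51 m/day.
Hydraulic gradient i = Δh / L = 33.5 / 1560 = 0.02147.
Darcy's law: Q = K · A · i = 35.51 × 1520 × 0.02147 = 1159 m³/day.

1160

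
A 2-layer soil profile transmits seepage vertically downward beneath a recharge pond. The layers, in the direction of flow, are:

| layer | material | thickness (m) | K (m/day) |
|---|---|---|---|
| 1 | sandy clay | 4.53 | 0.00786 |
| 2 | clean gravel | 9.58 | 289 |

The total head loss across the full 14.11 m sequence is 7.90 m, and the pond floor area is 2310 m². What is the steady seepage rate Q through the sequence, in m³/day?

31.7

Flow is perpendicular to layering, so the layers act in series and the equivalent K is the thickness-weighted harmonic mean.
Total thickness L = 4.53 + 9.58 = 14.11 m.
Σ(b_i/K_i) = 4.53/0.00786 + 9.58/289 = 576.4 d.
K_eq = L / Σ(b_i/K_i) = 14.11 / 576.4 = 0.02448 m/day.
Q = K_eq · A · (Δh/L) = 0.02448 × 2310 × (7.90/14.11) = 31.66 m³/day.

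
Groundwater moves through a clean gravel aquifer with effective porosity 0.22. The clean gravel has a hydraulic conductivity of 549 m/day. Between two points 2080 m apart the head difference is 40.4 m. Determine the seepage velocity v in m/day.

48.5

Hydraulic gradient i = Δh / L = 40.4 / 2080 = 0.01942.
Darcy flux q = K · i = 549.0 × 0.01942 = 10.66 m/day.
Seepage velocity v = q / n_e = 10.66 / 0.22 = 48.47 m/day.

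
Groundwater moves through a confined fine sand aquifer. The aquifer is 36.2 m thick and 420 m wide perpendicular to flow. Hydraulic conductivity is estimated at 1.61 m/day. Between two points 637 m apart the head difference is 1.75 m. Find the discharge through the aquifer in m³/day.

67.2

Cross-sectional area A = 420 × 36.2 = 15204 m².
Hydraulic gradient i = Δh / L = 1.75 / 637 = 0.002747.
Darcy's law: Q = K · A · i = 1.610 × 15204 × 0.002747 = 67.25 m³/day.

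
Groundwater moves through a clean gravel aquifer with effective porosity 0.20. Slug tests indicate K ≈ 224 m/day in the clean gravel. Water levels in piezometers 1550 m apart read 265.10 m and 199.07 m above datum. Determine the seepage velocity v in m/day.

Hydraulic gradient i = (265.10 − 199.07) / 1550 = 66.03 / 1550 = 0.04260.
Darcy flux q = K · i = 224.0 × 0.04260 = 9.542 m/day.
Seepage velocity v = q / n_e = 9.542 / 0.20 = 47.71 m/day.

47.7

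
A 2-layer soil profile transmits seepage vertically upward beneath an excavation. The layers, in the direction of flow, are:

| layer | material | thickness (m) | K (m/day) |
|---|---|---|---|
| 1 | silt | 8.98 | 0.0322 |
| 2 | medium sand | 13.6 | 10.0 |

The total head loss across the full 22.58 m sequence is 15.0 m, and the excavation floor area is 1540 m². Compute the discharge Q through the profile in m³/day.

Flow is perpendicular to layering, so the layers act in series and the equivalent K is the thickness-weighted harmonic mean.
Total thickness L = 8.98 + 13.6 = 22.58 m.
Σ(b_i/K_i) = 8.98/0.0322 + 13.6/10.0 = 280.2 d.
K_eq = L / Σ(b_i/K_i) = 22.58 / 280.2 = 0.08057 m/day.
Q = K_eq · A · (Δh/L) = 0.08057 × 1540 × (15.0/22.58) = 82.43 m³/day.

82.4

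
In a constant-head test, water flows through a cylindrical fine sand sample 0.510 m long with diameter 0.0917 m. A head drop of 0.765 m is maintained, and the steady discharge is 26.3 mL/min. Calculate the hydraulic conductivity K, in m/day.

3.82

Cross-sectional area A = π·(d/2)² = π × (0.0917/2)² = 0.006604 m².
Convert discharge: 26.3 mL/min = 4.383e-07 m³/s.
Darcy's law rearranged: K = Q·L / (A·Δh) = 4.383e-07 × 0.510 / (0.006604 × 0.765) = 4.425e-05 m/s = 3.823 m/day.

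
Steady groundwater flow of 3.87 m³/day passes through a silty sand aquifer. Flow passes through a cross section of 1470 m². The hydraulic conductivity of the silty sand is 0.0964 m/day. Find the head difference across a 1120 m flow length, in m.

From Q = K·A·i, i = Q / (K·A) = 3.87 / (0.09640 × 1470) = 0.02731.
Head loss Δh = i · L = 0.02731 × 1120 = 30.59 m.

30.6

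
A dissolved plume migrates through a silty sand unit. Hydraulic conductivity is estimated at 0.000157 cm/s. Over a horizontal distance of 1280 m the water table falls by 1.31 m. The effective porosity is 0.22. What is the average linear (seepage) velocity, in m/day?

0.000631

Convert K: 0.000157 cm/s × 864 = 0.1356 m/day.
Hydraulic gradient i = Δh / L = 1.31 / 1280 = 0.001023.
Darcy flux q = K · i = 0.1356 × 0.001023 = 0.0001388 m/day.
Seepage velocity v = q / n_e = 0.0001388 / 0.22 = 0.0006310 m/day.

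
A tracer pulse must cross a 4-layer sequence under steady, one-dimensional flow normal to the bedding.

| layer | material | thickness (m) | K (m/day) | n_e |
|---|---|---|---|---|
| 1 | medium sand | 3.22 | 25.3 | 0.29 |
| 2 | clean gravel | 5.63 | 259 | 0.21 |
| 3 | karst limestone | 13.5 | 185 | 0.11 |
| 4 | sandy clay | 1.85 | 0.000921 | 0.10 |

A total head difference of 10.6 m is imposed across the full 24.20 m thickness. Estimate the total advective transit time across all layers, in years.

1.96

With flow normal to the layers, continuity requires the same specific discharge q through every layer.
Σ(b_i/K_i) = 3.22/25.3 + 5.63/259 + 13.5/185 + 1.85/0.000921 = 2009 d.
q = Δh / Σ(b_i/K_i) = 10.6 / 2009 = 0.005276 m/day.
In each layer the seepage velocity is v_i = q/n_i, so the layer transit time is t_i = b_i·n_i / q:
  layer 1 (medium sand): t_1 = 3.22 × 0.29 / 0.005276 = 177.0 d
  layer 2 (clean gravel): t_2 = 5.63 × 0.21 / 0.005276 = 224.1 d
  layer 3 (karst limestone): t_3 = 13.5 × 0.11 / 0.005276 = 281.4 d
  layer 4 (sandy clay): t_4 = 1.85 × 0.10 / 0.005276 = 35.06 d
Total t = Σ t_i = 717.5 days = 1.965 years.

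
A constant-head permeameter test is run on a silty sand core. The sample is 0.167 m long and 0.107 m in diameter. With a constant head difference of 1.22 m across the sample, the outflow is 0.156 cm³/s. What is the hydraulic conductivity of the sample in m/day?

0.205

Cross-sectional area A = π·(d/2)² = π × (0.107/2)² = 0.008992 m².
Convert discharge: 0.156 cm³/s = 1.560e-07 m³/s.
Darcy's law rearranged: K = Q·L / (A·Δh) = 1.560e-07 × 0.167 / (0.008992 × 1.22) = 2.375e-06 m/s = 0.2052 m/day.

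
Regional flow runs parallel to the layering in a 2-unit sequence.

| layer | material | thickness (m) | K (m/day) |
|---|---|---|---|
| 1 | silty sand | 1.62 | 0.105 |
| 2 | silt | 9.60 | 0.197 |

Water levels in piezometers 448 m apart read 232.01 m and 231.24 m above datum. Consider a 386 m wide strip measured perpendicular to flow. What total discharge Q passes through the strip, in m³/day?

Flow is parallel to layering, so each bed carries its own Darcy discharge and the transmissivities add.
Σ(K_i·b_i) = 0.105×1.62 + 0.197×9.60 = 2.061 m²/day.
Hydraulic gradient i = (232.01 − 231.24) / 448 = 0.77 / 448 = 0.001719.
Q = Σ(K_i·b_i) · W · i = 2.061 × 386 × 0.001719 = 1.368 m³/day.

1.37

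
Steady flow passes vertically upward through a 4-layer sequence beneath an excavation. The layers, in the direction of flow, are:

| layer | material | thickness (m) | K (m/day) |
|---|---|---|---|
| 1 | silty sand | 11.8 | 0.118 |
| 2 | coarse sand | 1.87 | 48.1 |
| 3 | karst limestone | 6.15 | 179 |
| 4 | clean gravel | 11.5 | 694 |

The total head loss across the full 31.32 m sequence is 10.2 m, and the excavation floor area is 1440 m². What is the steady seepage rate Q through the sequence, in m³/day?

147

Flow is perpendicular to layering, so the layers act in series and the equivalent K is the thickness-weighted harmonic mean.
Total thickness L = 11.8 + 1.87 + 6.15 + 11.5 = 31.32 m.
Σ(b_i/K_i) = 11.8/0.118 + 1.87/48.1 + 6.15/179 + 11.5/694 = 100.1 d.
K_eq = L / Σ(b_i/K_i) = 31.32 / 100.1 = 0.3129 m/day.
Q = K_eq · A · (Δh/L) = 0.3129 × 1440 × (10.2/31.32) = 146.7 m³/day.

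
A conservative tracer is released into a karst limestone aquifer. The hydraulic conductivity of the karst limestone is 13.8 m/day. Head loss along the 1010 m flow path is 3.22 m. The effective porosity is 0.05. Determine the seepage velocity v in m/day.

0.880

Hydraulic gradient i = Δh / L = 3.22 / 1010 = 0.003188.
Darcy flux q = K · i = 13.80 × 0.003188 = 0.04400 m/day.
Seepage velocity v = q / n_e = 0.04400 / 0.05 = 0.8799 m/day.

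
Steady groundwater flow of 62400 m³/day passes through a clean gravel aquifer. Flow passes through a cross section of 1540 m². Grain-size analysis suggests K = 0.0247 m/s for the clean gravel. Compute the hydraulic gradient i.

0.0190

Convert K: 0.0247 m/s × 86400 = 2134 m/day.
From Q = K·A·i, i = Q / (K·A) = 62400 / (2134 × 1540) = 0.01899.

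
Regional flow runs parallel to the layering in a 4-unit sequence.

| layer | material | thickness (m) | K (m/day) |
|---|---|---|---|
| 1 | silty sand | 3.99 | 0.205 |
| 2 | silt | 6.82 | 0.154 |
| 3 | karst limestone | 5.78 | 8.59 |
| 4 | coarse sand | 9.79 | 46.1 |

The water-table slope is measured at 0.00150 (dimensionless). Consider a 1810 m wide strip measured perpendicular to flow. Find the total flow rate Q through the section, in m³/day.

Flow is parallel to layering, so each bed carries its own Darcy discharge and the transmissivities add.
Σ(K_i·b_i) = 0.205×3.99 + 0.154×6.82 + 8.59×5.78 + 46.1×9.79 = 502.8 m²/day.
Hydraulic gradient i = 0.00150.
Q = Σ(K_i·b_i) · W · i = 502.8 × 1810 × 0.001500 = 1365 m³/day.

1370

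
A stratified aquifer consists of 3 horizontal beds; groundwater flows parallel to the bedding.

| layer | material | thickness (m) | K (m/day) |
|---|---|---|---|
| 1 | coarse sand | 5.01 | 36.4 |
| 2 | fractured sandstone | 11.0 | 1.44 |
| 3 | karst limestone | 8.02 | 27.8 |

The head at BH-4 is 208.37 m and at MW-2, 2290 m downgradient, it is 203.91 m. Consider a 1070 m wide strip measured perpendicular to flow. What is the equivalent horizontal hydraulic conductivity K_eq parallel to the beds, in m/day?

17.5

Flow is parallel to layering, so each bed carries its own Darcy discharge and the transmissivities add.
Σ(K_i·b_i) = 36.4×5.01 + 1.44×11.0 + 27.8×8.02 = 421.2 m²/day.
Total thickness b = 24.03 m, so K_eq = Σ(K_i·b_i)/b = 17.53 m/day.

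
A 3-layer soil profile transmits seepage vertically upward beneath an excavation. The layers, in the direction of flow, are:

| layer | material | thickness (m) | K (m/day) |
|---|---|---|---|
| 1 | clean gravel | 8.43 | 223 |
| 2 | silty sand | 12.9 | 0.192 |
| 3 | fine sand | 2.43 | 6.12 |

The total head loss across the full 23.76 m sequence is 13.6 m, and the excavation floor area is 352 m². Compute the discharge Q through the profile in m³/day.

Flow is perpendicular to layering, so the layers act in series and the equivalent K is the thickness-weighted harmonic mean.
Total thickness L = 8.43 + 12.9 + 2.43 = 23.76 m.
Σ(b_i/K_i) = 8.43/223 + 12.9/0.192 + 2.43/6.12 = 67.62 d.
K_eq = L / Σ(b_i/K_i) = 23.76 / 67.62 = 0.3514 m/day.
Q = K_eq · A · (Δh/L) = 0.3514 × 352 × (13.6/23.76) = 70.79 m³/day.

70.8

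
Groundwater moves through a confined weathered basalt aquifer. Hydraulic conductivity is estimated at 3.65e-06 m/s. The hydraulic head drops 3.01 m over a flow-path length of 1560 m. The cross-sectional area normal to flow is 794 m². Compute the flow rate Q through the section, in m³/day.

Convert K: 3.65e-06 m/s × 86400 = 0.3154 m/day.
Hydraulic gradient i = Δh / L = 3.01 / 1560 = 0.001929.
Darcy's law: Q = K · A · i = 0.3154 × 794.0 × 0.001929 = 0.4831 m³/day.

0.483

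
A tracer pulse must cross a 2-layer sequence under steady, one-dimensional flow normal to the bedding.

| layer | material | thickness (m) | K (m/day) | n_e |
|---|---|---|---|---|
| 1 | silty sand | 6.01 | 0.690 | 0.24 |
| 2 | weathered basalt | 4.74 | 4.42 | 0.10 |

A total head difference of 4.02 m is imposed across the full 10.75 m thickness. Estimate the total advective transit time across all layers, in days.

4.66

With flow normal to the layers, continuity requires the same specific discharge q through every layer.
Σ(b_i/K_i) = 6.01/0.690 + 4.74/4.42 = 9.783 d.
q = Δh / Σ(b_i/K_i) = 4.02 / 9.783 = 0.4109 m/day.
In each layer the seepage velocity is v_i = q/n_i, so the layer transit time is t_i = b_i·n_i / q:
  layer 1 (silty sand): t_1 = 6.01 × 0.24 / 0.4109 = 3.510 d
  layer 2 (weathered basalt): t_2 = 4.74 × 0.10 / 0.4109 = 1.153 d
Total t = Σ t_i = 4.663 days.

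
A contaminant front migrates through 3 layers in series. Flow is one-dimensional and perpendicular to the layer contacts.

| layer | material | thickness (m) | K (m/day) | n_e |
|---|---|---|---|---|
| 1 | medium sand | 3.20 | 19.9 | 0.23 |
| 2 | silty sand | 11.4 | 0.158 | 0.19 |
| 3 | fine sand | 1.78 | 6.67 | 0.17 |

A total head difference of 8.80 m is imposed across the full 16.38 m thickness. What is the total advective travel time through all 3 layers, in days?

26.4

With flow normal to the layers, continuity requires the same specific discharge q through every layer.
Σ(b_i/K_i) = 3.20/19.9 + 11.4/0.158 + 1.78/6.67 = 72.58 d.
q = Δh / Σ(b_i/K_i) = 8.80 / 72.58 = 0.1212 m/day.
In each layer the seepage velocity is v_i = q/n_i, so the layer transit time is t_i = b_i·n_i / q:
  layer 1 (medium sand): t_1 = 3.20 × 0.23 / 0.1212 = 6.070 d
  layer 2 (silty sand): t_2 = 11.4 × 0.19 / 0.1212 = 17.86 d
  layer 3 (fine sand): t_3 = 1.78 × 0.17 / 0.1212 = 2.496 d
Total t = Σ t_i = 26.43 days.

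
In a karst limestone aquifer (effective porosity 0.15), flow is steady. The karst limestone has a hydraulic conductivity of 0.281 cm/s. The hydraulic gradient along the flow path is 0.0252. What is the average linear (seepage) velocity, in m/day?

Convert K: 0.281 cm/s × 864 = 242.8 m/day.
Hydraulic gradient i = 0.0252.
Darcy flux q = K · i = 242.8 × 0.02520 = 6.118 m/day.
Seepage velocity v = q / n_e = 6.118 / 0.15 = 40.79 m/day.

40.8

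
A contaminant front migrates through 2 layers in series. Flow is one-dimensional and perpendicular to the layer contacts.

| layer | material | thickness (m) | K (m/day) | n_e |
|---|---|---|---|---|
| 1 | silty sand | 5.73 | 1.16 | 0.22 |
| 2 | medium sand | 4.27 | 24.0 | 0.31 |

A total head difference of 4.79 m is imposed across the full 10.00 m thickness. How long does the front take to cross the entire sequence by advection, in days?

2.76

With flow normal to the layers, continuity requires the same specific discharge q through every layer.
Σ(b_i/K_i) = 5.73/1.16 + 4.27/24.0 = 5.118 d.
q = Δh / Σ(b_i/K_i) = 4.79 / 5.118 = 0.9360 m/day.
In each layer the seepage velocity is v_i = q/n_i, so the layer transit time is t_i = b_i·n_i / q:
  layer 1 (silty sand): t_1 = 5.73 × 0.22 / 0.9360 = 1.347 d
  layer 2 (medium sand): t_2 = 4.27 × 0.31 / 0.9360 = 1.414 d
Total t = Σ t_i = 2.761 days.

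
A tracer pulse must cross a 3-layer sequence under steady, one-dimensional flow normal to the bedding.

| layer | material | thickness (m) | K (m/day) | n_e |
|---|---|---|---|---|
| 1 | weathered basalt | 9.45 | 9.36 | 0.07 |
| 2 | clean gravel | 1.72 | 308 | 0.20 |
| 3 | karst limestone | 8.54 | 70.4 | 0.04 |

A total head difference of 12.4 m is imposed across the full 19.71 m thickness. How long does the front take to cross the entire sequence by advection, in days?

With flow normal to the layers, continuity requires the same specific discharge q through every layer.
Σ(b_i/K_i) = 9.45/9.36 + 1.72/308 + 8.54/70.4 = 1.137 d.
q = Δh / Σ(b_i/K_i) = 12.4 / 1.137 = 10.91 m/day.
In each layer the seepage velocity is v_i = q/n_i, so the layer transit time is t_i = b_i·n_i / q:
  layer 1 (weathered basalt): t_1 = 9.45 × 0.07 / 10.91 = 0.06063 d
  layer 2 (clean gravel): t_2 = 1.72 × 0.20 / 10.91 = 0.03153 d
  layer 3 (karst limestone): t_3 = 8.54 × 0.04 / 10.91 = 0.03131 d
Total t = Σ t_i = 0.1235 days.

0.123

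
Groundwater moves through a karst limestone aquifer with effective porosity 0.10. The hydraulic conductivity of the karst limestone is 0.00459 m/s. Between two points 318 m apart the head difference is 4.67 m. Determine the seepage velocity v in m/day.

58.2

Convert K: 0.00459 m/s × 86400 = 396.6 m/day.
Hydraulic gradient i = Δh / L = 4.67 / 318 = 0.01469.
Darcy flux q = K · i = 396.6 × 0.01469 = 5.824 m/day.
Seepage velocity v = q / n_e = 5.824 / 0.10 = 58.24 m/day.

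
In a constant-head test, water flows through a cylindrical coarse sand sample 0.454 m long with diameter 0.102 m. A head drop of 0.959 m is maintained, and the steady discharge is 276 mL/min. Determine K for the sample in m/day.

23.0

Cross-sectional area A = π·(d/2)² = π × (0.102/2)² = 0.008171 m².
Convert discharge: 276 mL/min = 4.600e-06 m³/s.
Darcy's law rearranged: K = Q·L / (A·Δh) = 4.600e-06 × 0.454 / (0.008171 × 0.959) = 0.0002665 m/s = 23.03 m/day.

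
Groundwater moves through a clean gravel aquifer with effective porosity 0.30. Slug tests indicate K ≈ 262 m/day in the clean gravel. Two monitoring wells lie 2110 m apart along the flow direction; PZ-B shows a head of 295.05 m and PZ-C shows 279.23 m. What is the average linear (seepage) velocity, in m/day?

6.55

Hydraulic gradient i = (295.05 − 279.23) / 2110 = 15.82 / 2110 = 0.007498.
Darcy flux q = K · i = 262.0 × 0.007498 = 1.964 m/day.
Seepage velocity v = q / n_e = 1.964 / 0.30 = 6.548 m/day.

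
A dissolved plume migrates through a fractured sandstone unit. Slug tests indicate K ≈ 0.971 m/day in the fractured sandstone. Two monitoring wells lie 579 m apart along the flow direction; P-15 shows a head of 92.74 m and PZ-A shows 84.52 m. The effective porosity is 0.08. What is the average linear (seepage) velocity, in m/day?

Hydraulic gradient i = (92.74 − 84.52) / 579 = 8.22 / 579 = 0.01420.
Darcy flux q = K · i = 0.9710 × 0.01420 = 0.01379 m/day.
Seepage velocity v = q / n_e = 0.01379 / 0.08 = 0.1723 m/day.

0.172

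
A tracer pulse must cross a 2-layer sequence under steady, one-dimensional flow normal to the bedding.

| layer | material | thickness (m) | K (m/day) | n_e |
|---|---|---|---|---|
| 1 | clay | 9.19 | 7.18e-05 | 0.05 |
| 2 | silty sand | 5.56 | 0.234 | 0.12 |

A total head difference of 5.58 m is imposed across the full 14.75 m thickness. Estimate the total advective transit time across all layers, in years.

With flow normal to the layers, continuity requires the same specific discharge q through every layer.
Σ(b_i/K_i) = 9.19/7.18e-05 + 5.56/0.234 = 1.280e+05 d.
q = Δh / Σ(b_i/K_i) = 5.58 / 1.280e+05 = 4.359e-05 m/day.
In each layer the seepage velocity is v_i = q/n_i, so the layer transit time is t_i = b_i·n_i / q:
  layer 1 (clay): t_1 = 9.19 × 0.05 / 4.359e-05 = 10542 d
  layer 2 (silty sand): t_2 = 5.56 × 0.12 / 4.359e-05 = 15307 d
Total t = Σ t_i = 25849 days = 70.77 years.

70.8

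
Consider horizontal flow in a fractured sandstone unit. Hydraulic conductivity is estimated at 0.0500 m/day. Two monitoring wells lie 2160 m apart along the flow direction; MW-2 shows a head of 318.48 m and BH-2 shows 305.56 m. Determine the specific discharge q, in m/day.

Hydraulic gradient i = (318.48 − 305.56) / 2160 = 12.92 / 2160 = 0.005981.
Specific discharge q = K · i = 0.05000 × 0.005981 = 0.0002991 m/day.

0.000299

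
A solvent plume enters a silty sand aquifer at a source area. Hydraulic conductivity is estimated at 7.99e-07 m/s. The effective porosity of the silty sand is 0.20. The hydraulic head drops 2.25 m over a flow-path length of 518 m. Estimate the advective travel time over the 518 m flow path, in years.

Convert K: 7.99e-07 m/s × 86400 = 0.06903 m/day.
Hydraulic gradient i = Δh / L = 2.25 / 518 = 0.004344.
Darcy flux q = K · i = 0.06903 × 0.004344 = 0.0002999 m/day.
Seepage velocity v = q / n_e = 0.0002999 / 0.20 = 0.001499 m/day.
Travel time t = L / v = 518 / 0.001499 = 3.455e+05 days = 945.9 years.

946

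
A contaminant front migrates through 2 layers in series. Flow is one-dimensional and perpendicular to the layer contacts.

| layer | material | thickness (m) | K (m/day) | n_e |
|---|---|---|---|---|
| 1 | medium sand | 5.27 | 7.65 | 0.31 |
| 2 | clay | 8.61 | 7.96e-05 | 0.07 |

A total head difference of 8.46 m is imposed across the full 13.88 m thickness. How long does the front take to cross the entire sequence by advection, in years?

78.3

With flow normal to the layers, continuity requires the same specific discharge q through every layer.
Σ(b_i/K_i) = 5.27/7.65 + 8.61/7.96e-05 = 1.082e+05 d.
q = Δh / Σ(b_i/K_i) = 8.46 / 1.082e+05 = 7.821e-05 m/day.
In each layer the seepage velocity is v_i = q/n_i, so the layer transit time is t_i = b_i·n_i / q:
  layer 1 (medium sand): t_1 = 5.27 × 0.31 / 7.821e-05 = 20888 d
  layer 2 (clay): t_2 = 8.61 × 0.07 / 7.821e-05 = 7706 d
Total t = Σ t_i = 28594 days = 78.29 years.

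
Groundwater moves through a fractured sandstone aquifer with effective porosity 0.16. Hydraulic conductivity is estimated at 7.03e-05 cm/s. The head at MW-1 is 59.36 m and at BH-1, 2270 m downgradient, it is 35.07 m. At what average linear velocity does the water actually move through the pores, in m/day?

Convert K: 7.03e-05 cm/s × 864 = 0.06074 m/day.
Hydraulic gradient i = (59.36 − 35.07) / 2270 = 24.29 / 2270 = 0.01070.
Darcy flux q = K · i = 0.06074 × 0.01070 = 0.0006499 m/day.
Seepage velocity v = q / n_e = 0.0006499 / 0.16 = 0.004062 m/day.

0.00406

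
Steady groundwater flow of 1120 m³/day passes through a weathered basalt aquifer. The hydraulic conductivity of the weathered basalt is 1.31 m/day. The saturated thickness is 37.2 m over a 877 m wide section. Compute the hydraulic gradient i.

Cross-sectional area A = 877 × 37.2 = 32624 m².
From Q = K·A·i, i = Q / (K·A) = 1120 / (1.310 × 32624) = 0.02621.

0.0262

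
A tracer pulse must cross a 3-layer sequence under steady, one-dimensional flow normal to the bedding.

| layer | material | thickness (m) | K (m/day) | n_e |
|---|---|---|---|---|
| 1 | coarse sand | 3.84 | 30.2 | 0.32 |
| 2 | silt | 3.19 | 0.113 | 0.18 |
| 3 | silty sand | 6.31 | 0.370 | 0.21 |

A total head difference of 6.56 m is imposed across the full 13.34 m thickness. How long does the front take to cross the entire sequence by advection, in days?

With flow normal to the layers, continuity requires the same specific discharge q through every layer.
Σ(b_i/K_i) = 3.84/30.2 + 3.19/0.113 + 6.31/0.370 = 45.41 d.
q = Δh / Σ(b_i/K_i) = 6.56 / 45.41 = 0.1445 m/day.
In each layer the seepage velocity is v_i = q/n_i, so the layer transit time is t_i = b_i·n_i / q:
  layer 1 (coarse sand): t_1 = 3.84 × 0.32 / 0.1445 = 8.506 d
  layer 2 (silt): t_2 = 3.19 × 0.18 / 0.1445 = 3.975 d
  layer 3 (silty sand): t_3 = 6.31 × 0.21 / 0.1445 = 9.173 d
Total t = Σ t_i = 21.65 days.

21.7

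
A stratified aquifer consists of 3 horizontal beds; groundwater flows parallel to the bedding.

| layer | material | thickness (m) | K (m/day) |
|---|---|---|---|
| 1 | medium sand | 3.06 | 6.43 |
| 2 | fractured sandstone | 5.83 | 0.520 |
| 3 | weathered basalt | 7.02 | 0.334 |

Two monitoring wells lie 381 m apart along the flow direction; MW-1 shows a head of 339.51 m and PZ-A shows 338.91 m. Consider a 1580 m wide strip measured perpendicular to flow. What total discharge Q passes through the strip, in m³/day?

62.3

Flow is parallel to layering, so each bed carries its own Darcy discharge and the transmissivities add.
Σ(K_i·b_i) = 6.43×3.06 + 0.520×5.83 + 0.334×7.02 = 25.05 m²/day.
Hydraulic gradient i = (339.51 − 338.91) / 381 = 0.6 / 381 = 0.001575.
Q = Σ(K_i·b_i) · W · i = 25.05 × 1580 × 0.001575 = 62.33 m³/day.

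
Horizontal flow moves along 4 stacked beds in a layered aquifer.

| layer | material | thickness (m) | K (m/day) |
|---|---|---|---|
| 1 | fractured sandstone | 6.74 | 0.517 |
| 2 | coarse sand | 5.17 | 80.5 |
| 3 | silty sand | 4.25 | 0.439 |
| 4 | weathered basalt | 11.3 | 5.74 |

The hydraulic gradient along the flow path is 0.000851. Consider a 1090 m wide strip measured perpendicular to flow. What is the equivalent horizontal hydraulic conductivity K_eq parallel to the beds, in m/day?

Flow is parallel to layering, so each bed carries its own Darcy discharge and the transmissivities add.
Σ(K_i·b_i) = 0.517×6.74 + 80.5×5.17 + 0.439×4.25 + 5.74×11.3 = 486.4 m²/day.
Total thickness b = 27.46 m, so K_eq = Σ(K_i·b_i)/b = 17.71 m/day.

17.7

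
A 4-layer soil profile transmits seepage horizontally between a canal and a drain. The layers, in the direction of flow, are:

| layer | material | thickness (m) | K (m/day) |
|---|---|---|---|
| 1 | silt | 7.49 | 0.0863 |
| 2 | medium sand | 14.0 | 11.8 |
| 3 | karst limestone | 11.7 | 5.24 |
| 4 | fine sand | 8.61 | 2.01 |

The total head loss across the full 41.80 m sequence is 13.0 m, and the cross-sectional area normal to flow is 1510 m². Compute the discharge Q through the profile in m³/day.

Flow is perpendicular to layering, so the layers act in series and the equivalent K is the thickness-weighted harmonic mean.
Total thickness L = 7.49 + 14.0 + 11.7 + 8.61 = 41.80 m.
Σ(b_i/K_i) = 7.49/0.0863 + 14.0/11.8 + 11.7/5.24 + 8.61/2.01 = 94.49 d.
K_eq = L / Σ(b_i/K_i) = 41.80 / 94.49 = 0.4424 m/day.
Q = K_eq · A · (Δh/L) = 0.4424 × 1510 × (13.0/41.80) = 207.7 m³/day.

208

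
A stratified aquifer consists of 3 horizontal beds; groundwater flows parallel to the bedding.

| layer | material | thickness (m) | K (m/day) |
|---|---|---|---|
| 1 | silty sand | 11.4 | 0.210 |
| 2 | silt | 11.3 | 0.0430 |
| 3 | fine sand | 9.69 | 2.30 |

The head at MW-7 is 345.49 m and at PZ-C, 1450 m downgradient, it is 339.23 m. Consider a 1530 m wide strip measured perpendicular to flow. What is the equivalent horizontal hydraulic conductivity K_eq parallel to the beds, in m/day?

0.777

Flow is parallel to layering, so each bed carries its own Darcy discharge and the transmissivities add.
Σ(K_i·b_i) = 0.210×11.4 + 0.0430×11.3 + 2.30×9.69 = 25.17 m²/day.
Total thickness b = 32.39 m, so K_eq = Σ(K_i·b_i)/b = 0.7770 m/day.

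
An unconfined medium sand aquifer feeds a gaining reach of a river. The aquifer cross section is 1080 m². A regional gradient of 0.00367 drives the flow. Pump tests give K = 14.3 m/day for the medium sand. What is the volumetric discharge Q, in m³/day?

56.7

Hydraulic gradient i = 0.00367.
Darcy's law: Q = K · A · i = 14.30 × 1080 × 0.003670 = 56.68 m³/day.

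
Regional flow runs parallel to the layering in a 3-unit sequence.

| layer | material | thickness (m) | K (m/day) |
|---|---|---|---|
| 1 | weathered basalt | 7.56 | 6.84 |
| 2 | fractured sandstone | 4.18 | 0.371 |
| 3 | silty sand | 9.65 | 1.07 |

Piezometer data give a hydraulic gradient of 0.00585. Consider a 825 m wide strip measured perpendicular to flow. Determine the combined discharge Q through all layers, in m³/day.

307

Flow is parallel to layering, so each bed carries its own Darcy discharge and the transmissivities add.
Σ(K_i·b_i) = 6.84×7.56 + 0.371×4.18 + 1.07×9.65 = 63.59 m²/day.
Hydraulic gradient i = 0.00585.
Q = Σ(K_i·b_i) · W · i = 63.59 × 825 × 0.005850 = 306.9 m³/day.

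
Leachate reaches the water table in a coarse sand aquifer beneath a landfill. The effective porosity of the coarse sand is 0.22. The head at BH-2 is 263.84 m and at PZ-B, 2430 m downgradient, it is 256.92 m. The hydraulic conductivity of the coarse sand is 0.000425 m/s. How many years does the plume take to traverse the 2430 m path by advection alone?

14.0

Convert K: 0.000425 m/s × 86400 = 36.72 m/day.
Hydraulic gradient i = (263.84 − 256.92) / 2430 = 6.92 / 2430 = 0.002848.
Darcy flux q = K · i = 36.72 × 0.002848 = 0.1046 m/day.
Seepage velocity v = q / n_e = 0.1046 / 0.22 = 0.4753 m/day.
Travel time t = L / v = 2430 / 0.4753 = 5112 days = 14.00 years.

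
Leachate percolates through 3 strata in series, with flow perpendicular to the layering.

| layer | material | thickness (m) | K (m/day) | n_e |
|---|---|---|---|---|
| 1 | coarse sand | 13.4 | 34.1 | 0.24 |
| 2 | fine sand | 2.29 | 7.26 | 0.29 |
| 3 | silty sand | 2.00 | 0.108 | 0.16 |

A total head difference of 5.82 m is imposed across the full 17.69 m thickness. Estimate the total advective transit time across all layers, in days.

13.9

With flow normal to the layers, continuity requires the same specific discharge q through every layer.
Σ(b_i/K_i) = 13.4/34.1 + 2.29/7.26 + 2.00/0.108 = 19.23 d.
q = Δh / Σ(b_i/K_i) = 5.82 / 19.23 = 0.3027 m/day.
In each layer the seepage velocity is v_i = q/n_i, so the layer transit time is t_i = b_i·n_i / q:
  layer 1 (coarse sand): t_1 = 13.4 × 0.24 / 0.3027 = 10.62 d
  layer 2 (fine sand): t_2 = 2.29 × 0.29 / 0.3027 = 2.194 d
  layer 3 (silty sand): t_3 = 2.00 × 0.16 / 0.3027 = 1.057 d
Total t = Σ t_i = 13.88 days.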